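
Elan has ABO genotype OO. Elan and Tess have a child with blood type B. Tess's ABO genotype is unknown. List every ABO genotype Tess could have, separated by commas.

AB, BB, BO

For each candidate genotype of Tess, check whether crossing it with OO can produce every observed child phenotype.
  AA → possible child types {A} ✗
  AB → possible child types {A, B} ✓
  AO → possible child types {O, A} ✗
  BB → possible child types {B} ✓
  BO → possible child types {O, B} ✓
  OO → possible child types {O} ✗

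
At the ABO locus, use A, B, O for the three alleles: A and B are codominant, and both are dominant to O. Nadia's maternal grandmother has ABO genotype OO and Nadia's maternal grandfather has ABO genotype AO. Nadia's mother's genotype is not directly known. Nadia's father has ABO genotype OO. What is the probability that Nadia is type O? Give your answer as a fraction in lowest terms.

Nadia's mother's ABO genotype from OO × AO: 1/2 AO, 1/2 OO.
Crossing each possibility with the father OO and summing P(type O): 1/2·1/2 + 1/2·1 = 3/4.

3/4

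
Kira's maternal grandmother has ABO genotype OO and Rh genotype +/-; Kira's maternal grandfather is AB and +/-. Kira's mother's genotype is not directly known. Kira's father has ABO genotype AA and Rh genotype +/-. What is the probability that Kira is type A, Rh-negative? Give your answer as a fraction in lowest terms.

3/16

Kira's mother's ABO genotype from OO × AB: 1/2 AO, 1/2 BO.
Crossing each possibility with the father AA and summing P(type A): 1/2·1 + 1/2·1/2 = 3/4.
Similarly for Rh via the mother's Rh distribution: P(Rh-) = 1/4.
Independent loci: 3/4 × 1/4 = 3/16.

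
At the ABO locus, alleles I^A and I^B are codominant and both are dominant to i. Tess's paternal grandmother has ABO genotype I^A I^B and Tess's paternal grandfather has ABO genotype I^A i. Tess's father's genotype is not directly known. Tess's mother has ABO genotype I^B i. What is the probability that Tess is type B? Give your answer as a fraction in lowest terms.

Tess's father's ABO genotype from I^A I^B × I^A i: 1/4 I^A I^A, 1/4 I^A I^B, 1/4 I^A i, 1/4 I^B i.
Crossing each possibility with the mother I^B i and summing P(type B): 1/4·0 + 1/4·1/2 + 1/4·1/4 + 1/4·3/4 = 3/8.

3/8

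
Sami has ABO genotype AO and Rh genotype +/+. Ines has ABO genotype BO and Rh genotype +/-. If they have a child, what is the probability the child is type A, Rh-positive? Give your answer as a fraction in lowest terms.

ABO cross AO × BO → offspring phenotypes: 1/4 O, 1/4 A, 1/4 B, 1/4 AB.
Rh cross +/+ × +/- → 1 Rh+.
Independent loci: P(type A, Rh-positive) = 1/4 × 1 = 1/4.

1/4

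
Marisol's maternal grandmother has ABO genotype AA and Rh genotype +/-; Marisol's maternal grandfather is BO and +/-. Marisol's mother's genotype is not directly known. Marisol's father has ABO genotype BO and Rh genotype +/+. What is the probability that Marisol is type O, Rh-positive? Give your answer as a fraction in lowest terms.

Marisol's mother's ABO genotype from AA × BO: 1/2 AB, 1/2 AO.
Crossing each possibility with the father BO and summing P(type O): 1/2·0 + 1/2·1/4 = 1/8.
Similarly for Rh via the mother's Rh distribution: P(Rh+) = 1.
Independent loci: 1/8 × 1 = 1/8.

1/8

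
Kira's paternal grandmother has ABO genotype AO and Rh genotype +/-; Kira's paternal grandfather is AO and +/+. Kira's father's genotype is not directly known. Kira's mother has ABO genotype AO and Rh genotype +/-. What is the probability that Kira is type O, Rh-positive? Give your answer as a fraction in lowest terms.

Kira's father's ABO genotype from AO × AO: 1/4 AA, 1/2 AO, 1/4 OO.
Crossing each possibility with the mother AO and summing P(type O): 1/4·0 + 1/2·1/4 + 1/4·1/2 = 1/4.
Similarly for Rh via the father's Rh distribution: P(Rh+) = 7/8.
Independent loci: 1/4 × 7/8 = 7/32.

7/32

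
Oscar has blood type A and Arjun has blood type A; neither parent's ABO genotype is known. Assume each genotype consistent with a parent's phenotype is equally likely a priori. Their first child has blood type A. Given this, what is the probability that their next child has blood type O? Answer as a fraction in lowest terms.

1/20

Possible genotypes: Oscar ∈ {AA, AO}; Arjun ∈ {AA, AO}.
Weight each parental genotype pair by prior × P(type-A child):
  AA × AA: posterior weight 4/15; P(next child type O) = 0.
  AA × AO: posterior weight 4/15; P(next child type O) = 0.
  AO × AA: posterior weight 4/15; P(next child type O) = 0.
  AO × AO: posterior weight 1/5; P(next child type O) = 1/4.
Weighted sum = 1/20.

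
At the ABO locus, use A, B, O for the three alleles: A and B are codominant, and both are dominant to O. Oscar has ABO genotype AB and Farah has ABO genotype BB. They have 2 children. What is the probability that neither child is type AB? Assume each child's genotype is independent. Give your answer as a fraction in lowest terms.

1/4

ABO cross AB × BB → 1/2 B, 1/2 AB.
So P(type AB) = 1/2 per child.
P(not type AB) = 1/2 for one child; (1/2)^2 = 1/4.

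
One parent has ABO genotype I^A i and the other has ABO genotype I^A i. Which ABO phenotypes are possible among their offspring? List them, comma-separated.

Gametes from I^A i × I^A i give offspring ABO genotypes I^A I^A, I^A i, i i, i.e. phenotypes O, A.

O, A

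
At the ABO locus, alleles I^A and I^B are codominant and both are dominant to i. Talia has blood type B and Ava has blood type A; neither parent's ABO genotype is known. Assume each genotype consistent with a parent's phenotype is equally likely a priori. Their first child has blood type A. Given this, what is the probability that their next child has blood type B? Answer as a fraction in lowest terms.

1/12

Possible genotypes: Talia ∈ {I^B I^B, I^B i}; Ava ∈ {I^A I^A, I^A i}.
Weight each parental genotype pair by prior × P(type-A child):
  I^B i × I^A I^A: posterior weight 2/3; P(next child type B) = 0.
  I^B i × I^A i: posterior weight 1/3; P(next child type B) = 1/4.
Weighted sum = 1/12.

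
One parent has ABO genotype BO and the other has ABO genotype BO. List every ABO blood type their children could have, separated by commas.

O, B

Gametes from BO × BO give offspring ABO genotypes BB, BO, OO, i.e. phenotypes O, B.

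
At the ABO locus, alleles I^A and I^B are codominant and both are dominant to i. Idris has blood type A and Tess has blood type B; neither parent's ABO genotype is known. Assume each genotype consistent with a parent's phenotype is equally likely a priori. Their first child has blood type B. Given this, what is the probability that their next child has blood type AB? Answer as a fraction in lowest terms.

5/12

Possible genotypes: Idris ∈ {I^A I^A, I^A i}; Tess ∈ {I^B I^B, I^B i}.
Weight each parental genotype pair by prior × P(type-B child):
  I^A i × I^B I^B: posterior weight 2/3; P(next child type AB) = 1/2.
  I^A i × I^B i: posterior weight 1/3; P(next child type AB) = 1/4.
Weighted sum = 5/12.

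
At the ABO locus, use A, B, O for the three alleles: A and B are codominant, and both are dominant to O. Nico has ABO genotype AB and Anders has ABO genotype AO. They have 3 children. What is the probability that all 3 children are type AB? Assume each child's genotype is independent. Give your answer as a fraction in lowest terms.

1/64

ABO cross AB × AO → 1/2 A, 1/4 B, 1/4 AB.
So P(type AB) = 1/4 per child.
All 3 independent: (1/4)^3 = 1/64.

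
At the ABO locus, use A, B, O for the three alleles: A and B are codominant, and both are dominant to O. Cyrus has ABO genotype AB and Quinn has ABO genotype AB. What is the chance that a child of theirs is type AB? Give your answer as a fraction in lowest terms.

1/2

ABO cross AB × AB → offspring phenotypes: 1/4 A, 1/4 B, 1/2 AB.
So P(type AB) = 1/2.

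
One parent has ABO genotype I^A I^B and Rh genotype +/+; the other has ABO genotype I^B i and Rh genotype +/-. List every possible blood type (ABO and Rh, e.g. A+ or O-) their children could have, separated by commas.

Gametes from I^A I^B × I^B i give offspring ABO genotypes I^A I^B, I^A i, I^B I^B, I^B i, i.e. phenotypes A, B, AB.
Rh cross +/+ × +/- → phenotypes Rh+.
Combining independently: A+, B+, AB+.

A+, B+, AB+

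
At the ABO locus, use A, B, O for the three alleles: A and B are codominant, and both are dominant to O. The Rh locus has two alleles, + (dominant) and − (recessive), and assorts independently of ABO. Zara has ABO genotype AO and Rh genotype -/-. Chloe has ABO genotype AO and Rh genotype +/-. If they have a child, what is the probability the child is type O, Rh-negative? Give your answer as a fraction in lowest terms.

1/8

ABO cross AO × AO → offspring phenotypes: 1/4 O, 3/4 A.
Rh cross -/- × +/- → 1/2 Rh+, 1/2 Rh-.
Independent loci: P(type O, Rh-negative) = 1/4 × 1/2 = 1/8.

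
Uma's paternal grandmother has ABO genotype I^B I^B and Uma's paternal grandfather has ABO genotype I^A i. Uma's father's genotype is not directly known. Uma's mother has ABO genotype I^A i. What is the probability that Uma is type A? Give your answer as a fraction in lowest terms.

Uma's father's ABO genotype from I^B I^B × I^A i: 1/2 I^A I^B, 1/2 I^B i.
Crossing each possibility with the mother I^A i and summing P(type A): 1/2·1/2 + 1/2·1/4 = 3/8.

3/8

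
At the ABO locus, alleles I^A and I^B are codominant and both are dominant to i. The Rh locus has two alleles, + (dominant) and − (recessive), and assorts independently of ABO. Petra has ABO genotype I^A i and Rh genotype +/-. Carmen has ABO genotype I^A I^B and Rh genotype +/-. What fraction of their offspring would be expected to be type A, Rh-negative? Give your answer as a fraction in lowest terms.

ABO cross I^A i × I^A I^B → offspring phenotypes: 1/2 A, 1/4 B, 1/4 AB.
Rh cross +/- × +/- → 3/4 Rh+, 1/4 Rh-.
Independent loci: P(type A, Rh-negative) = 1/2 × 1/4 = 1/8.

1/8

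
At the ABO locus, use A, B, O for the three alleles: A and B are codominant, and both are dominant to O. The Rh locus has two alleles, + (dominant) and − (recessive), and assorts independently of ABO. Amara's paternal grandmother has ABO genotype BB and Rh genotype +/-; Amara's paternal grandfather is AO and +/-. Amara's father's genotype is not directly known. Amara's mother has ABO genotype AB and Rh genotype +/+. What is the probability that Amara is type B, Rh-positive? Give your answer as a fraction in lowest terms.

3/8

Amara's father's ABO genotype from BB × AO: 1/2 AB, 1/2 BO.
Crossing each possibility with the mother AB and summing P(type B): 1/2·1/4 + 1/2·1/2 = 3/8.
Similarly for Rh via the father's Rh distribution: P(Rh+) = 1.
Independent loci: 3/8 × 1 = 3/8.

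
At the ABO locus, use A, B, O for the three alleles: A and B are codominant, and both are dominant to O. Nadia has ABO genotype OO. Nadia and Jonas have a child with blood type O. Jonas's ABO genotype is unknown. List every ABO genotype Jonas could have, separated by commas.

AO, BO, OO

For each candidate genotype of Jonas, check whether crossing it with OO can produce every observed child phenotype.
  AA → possible child types {A} ✗
  AB → possible child types {A, B} ✗
  AO → possible child types {O, A} ✓
  BB → possible child types {B} ✗
  BO → possible child types {O, B} ✓
  OO → possible child types {O} ✓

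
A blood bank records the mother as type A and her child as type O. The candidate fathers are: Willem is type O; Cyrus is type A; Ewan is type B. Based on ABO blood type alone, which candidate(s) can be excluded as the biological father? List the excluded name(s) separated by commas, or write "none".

none

A candidate is excluded only if no genotype consistent with his phenotype could produce a type O child with a type A mother.
Every candidate has at least one consistent genotype combination, so none can be excluded.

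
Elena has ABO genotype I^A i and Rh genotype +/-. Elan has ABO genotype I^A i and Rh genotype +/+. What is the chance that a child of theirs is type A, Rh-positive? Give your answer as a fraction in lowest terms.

ABO cross I^A i × I^A i → offspring phenotypes: 1/4 O, 3/4 A.
Rh cross +/- × +/+ → 1 Rh+.
Independent loci: P(type A, Rh-positive) = 3/4 × 1 = 3/4.

3/4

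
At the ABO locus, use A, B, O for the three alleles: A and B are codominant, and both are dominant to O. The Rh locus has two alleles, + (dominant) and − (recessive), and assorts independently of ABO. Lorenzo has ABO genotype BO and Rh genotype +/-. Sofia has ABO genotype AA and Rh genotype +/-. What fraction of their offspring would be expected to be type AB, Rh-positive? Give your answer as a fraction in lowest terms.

3/8

ABO cross BO × AA → offspring phenotypes: 1/2 A, 1/2 AB.
Rh cross +/- × +/- → 3/4 Rh+, 1/4 Rh-.
Independent loci: P(type AB, Rh-positive) = 1/2 × 3/4 = 3/8.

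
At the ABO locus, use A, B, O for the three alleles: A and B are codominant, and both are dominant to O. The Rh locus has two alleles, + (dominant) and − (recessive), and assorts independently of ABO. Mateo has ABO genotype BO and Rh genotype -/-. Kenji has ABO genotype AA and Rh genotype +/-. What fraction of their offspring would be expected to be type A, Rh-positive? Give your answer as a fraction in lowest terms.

ABO cross BO × AA → offspring phenotypes: 1/2 A, 1/2 AB.
Rh cross -/- × +/- → 1/2 Rh+, 1/2 Rh-.
Independent loci: P(type A, Rh-positive) = 1/2 × 1/2 = 1/4.

1/4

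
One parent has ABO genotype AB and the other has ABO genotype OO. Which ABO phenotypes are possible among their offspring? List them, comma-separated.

Gametes from AB × OO give offspring ABO genotypes AO, BO, i.e. phenotypes A, B.

A, B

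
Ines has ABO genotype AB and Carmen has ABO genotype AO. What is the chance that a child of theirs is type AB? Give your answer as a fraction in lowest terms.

1/4

ABO cross AB × AO → offspring phenotypes: 1/2 A, 1/4 B, 1/4 AB.
So P(type AB) = 1/4.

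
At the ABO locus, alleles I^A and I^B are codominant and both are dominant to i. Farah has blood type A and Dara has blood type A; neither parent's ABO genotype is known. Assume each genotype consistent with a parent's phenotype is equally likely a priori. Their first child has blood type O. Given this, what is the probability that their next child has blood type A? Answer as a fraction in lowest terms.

3/4

Possible genotypes: Farah ∈ {I^A I^A, I^A i}; Dara ∈ {I^A I^A, I^A i}.
Weight each parental genotype pair by prior × P(type-O child):
  I^A i × I^A i: posterior weight 1; P(next child type A) = 3/4.
Weighted sum = 3/4.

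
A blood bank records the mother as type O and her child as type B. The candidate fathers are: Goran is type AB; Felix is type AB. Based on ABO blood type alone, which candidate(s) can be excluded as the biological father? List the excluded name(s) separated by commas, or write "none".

none

A candidate is excluded only if no genotype consistent with his phenotype could produce a type B child with a type O mother.
Every candidate has at least one consistent genotype combination, so none can be excluded.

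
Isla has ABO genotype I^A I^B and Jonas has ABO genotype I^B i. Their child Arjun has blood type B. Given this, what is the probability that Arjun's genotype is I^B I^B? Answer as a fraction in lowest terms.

1/2

Cross I^A I^B × I^B i → 1/4 I^A I^B, 1/4 I^A i, 1/4 I^B I^B, 1/4 I^B i.
Type-B genotypes among offspring: I^B I^B (1/4), I^B i (1/4); total 1/2.
P(I^B I^B | type B) = (1/4) / (1/2) = 1/2.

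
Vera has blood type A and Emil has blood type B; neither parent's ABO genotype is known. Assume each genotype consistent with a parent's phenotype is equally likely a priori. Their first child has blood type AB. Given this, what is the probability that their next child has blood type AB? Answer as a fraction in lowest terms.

25/36

Possible genotypes: Vera ∈ {AA, AO}; Emil ∈ {BB, BO}.
Weight each parental genotype pair by prior × P(type-AB child):
  AA × BB: posterior weight 4/9; P(next child type AB) = 1.
  AA × BO: posterior weight 2/9; P(next child type AB) = 1/2.
  AO × BB: posterior weight 2/9; P(next child type AB) = 1/2.
  AO × BO: posterior weight 1/9; P(next child type AB) = 1/4.
Weighted sum = 25/36.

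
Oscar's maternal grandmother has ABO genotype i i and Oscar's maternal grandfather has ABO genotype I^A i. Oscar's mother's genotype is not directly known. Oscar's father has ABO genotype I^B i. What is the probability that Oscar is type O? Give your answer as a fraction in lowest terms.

Oscar's mother's ABO genotype from i i × I^A i: 1/2 I^A i, 1/2 i i.
Crossing each possibility with the father I^B i and summing P(type O): 1/2·1/4 + 1/2·1/2 = 3/8.

3/8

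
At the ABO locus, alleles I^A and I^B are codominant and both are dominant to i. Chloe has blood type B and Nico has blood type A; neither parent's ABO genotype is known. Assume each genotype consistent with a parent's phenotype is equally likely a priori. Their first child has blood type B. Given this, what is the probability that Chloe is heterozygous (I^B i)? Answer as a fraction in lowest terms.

1/3

Possible genotypes: Chloe ∈ {I^B I^B, I^B i}; Nico ∈ {I^A I^A, I^A i}.
Weight each parental genotype pair by prior × P(type-B child):
  I^B I^B × I^A i: posterior weight 2/3.
  I^B i × I^A i: posterior weight 1/3.
Sum the posterior weight over pairs where Chloe is I^B i: 1/3.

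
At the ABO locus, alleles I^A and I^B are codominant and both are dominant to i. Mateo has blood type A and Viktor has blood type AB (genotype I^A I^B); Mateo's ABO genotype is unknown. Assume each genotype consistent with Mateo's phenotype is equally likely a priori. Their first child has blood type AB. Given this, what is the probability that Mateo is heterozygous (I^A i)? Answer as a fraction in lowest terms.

1/3

Possible genotypes: Mateo ∈ {I^A I^A, I^A i}; Viktor ∈ {I^A I^B}.
Weight each parental genotype pair by prior × P(type-AB child):
  I^A I^A × I^A I^B: posterior weight 2/3.
  I^A i × I^A I^B: posterior weight 1/3.
Sum the posterior weight over pairs where Mateo is I^A i: 1/3.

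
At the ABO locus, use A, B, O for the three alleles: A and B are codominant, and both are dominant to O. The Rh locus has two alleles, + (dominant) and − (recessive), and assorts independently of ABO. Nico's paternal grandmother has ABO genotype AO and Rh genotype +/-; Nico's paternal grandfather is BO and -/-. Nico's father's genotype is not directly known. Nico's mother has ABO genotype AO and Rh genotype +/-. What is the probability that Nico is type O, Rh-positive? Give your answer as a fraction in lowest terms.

5/32

Nico's father's ABO genotype from AO × BO: 1/4 AB, 1/4 AO, 1/4 BO, 1/4 OO.
Crossing each possibility with the mother AO and summing P(type O): 1/4·0 + 1/4·1/4 + 1/4·1/4 + 1/4·1/2 = 1/4.
Similarly for Rh via the father's Rh distribution: P(Rh+) = 5/8.
Independent loci: 1/4 × 5/8 = 5/32.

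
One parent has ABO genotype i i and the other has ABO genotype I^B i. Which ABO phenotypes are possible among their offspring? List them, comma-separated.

O, B

Gametes from i i × I^B i give offspring ABO genotypes I^B i, i i, i.e. phenotypes O, B.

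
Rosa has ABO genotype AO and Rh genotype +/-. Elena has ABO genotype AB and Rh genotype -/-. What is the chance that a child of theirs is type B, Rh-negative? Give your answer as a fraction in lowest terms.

ABO cross AO × AB → offspring phenotypes: 1/2 A, 1/4 B, 1/4 AB.
Rh cross +/- × -/- → 1/2 Rh+, 1/2 Rh-.
Independent loci: P(type B, Rh-negative) = 1/4 × 1/2 = 1/8.

1/8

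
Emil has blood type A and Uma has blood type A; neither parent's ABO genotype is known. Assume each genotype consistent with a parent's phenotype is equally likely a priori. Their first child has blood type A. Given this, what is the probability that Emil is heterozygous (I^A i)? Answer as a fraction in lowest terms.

Possible genotypes: Emil ∈ {I^A I^A, I^A i}; Uma ∈ {I^A I^A, I^A i}.
Weight each parental genotype pair by prior × P(type-A child):
  I^A I^A × I^A I^A: posterior weight 4/15.
  I^A I^A × I^A i: posterior weight 4/15.
  I^A i × I^A I^A: posterior weight 4/15.
  I^A i × I^A i: posterior weight 1/5.
Sum the posterior weight over pairs where Emil is I^A i: 7/15.

7/15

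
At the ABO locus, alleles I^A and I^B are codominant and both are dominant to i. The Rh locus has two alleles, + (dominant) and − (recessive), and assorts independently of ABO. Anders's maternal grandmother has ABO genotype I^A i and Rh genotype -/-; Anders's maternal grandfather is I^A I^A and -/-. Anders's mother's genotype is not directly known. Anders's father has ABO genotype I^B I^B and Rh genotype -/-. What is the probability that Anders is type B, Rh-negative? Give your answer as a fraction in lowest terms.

1/4

Anders's mother's ABO genotype from I^A i × I^A I^A: 1/2 I^A I^A, 1/2 I^A i.
Crossing each possibility with the father I^B I^B and summing P(type B): 1/2·0 + 1/2·1/2 = 1/4.
Similarly for Rh via the mother's Rh distribution: P(Rh-) = 1.
Independent loci: 1/4 × 1 = 1/4.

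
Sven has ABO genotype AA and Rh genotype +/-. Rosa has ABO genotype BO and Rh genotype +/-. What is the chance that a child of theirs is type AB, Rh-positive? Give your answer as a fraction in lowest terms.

3/8

ABO cross AA × BO → offspring phenotypes: 1/2 A, 1/2 AB.
Rh cross +/- × +/- → 3/4 Rh+, 1/4 Rh-.
Independent loci: P(type AB, Rh-positive) = 1/2 × 3/4 = 3/8.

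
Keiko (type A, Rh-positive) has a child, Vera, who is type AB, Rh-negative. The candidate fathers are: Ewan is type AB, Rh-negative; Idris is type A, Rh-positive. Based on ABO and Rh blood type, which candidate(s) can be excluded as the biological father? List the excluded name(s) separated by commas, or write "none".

A candidate is excluded only if no genotype consistent with his phenotype could produce a type AB, Rh-negative child with a type A, Rh-positive mother.
Idris (type A, Rh+): no genotype consistent with that phenotype can produce a type-AB Rh- child with a type-A mother.

Idris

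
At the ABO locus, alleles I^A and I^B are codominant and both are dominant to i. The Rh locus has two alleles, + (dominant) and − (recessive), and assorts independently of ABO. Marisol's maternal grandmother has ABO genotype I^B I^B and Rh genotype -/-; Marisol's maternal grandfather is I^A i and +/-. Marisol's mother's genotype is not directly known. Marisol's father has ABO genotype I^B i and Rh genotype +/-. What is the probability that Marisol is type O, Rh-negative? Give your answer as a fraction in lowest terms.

3/64

Marisol's mother's ABO genotype from I^B I^B × I^A i: 1/2 I^A I^B, 1/2 I^B i.
Crossing each possibility with the father I^B i and summing P(type O): 1/2·0 + 1/2·1/4 = 1/8.
Similarly for Rh via the mother's Rh distribution: P(Rh-) = 3/8.
Independent loci: 1/8 × 3/8 = 3/64.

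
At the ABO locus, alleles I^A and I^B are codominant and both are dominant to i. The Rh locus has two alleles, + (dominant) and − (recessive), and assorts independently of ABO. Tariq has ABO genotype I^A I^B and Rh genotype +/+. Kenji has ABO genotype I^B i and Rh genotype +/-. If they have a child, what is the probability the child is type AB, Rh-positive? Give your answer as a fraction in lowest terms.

1/4

ABO cross I^A I^B × I^B i → offspring phenotypes: 1/4 A, 1/2 B, 1/4 AB.
Rh cross +/+ × +/- → 1 Rh+.
Independent loci: P(type AB, Rh-positive) = 1/4 × 1 = 1/4.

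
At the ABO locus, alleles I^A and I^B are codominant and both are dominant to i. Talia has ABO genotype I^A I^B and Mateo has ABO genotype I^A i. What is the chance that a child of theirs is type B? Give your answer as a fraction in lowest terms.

1/4

ABO cross I^A I^B × I^A i → offspring phenotypes: 1/2 A, 1/4 B, 1/4 AB.
So P(type B) = 1/4.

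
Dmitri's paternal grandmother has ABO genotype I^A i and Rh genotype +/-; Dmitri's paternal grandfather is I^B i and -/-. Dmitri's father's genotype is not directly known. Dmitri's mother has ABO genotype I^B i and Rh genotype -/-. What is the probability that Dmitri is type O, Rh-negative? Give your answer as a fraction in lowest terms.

3/16

Dmitri's father's ABO genotype from I^A i × I^B i: 1/4 I^A I^B, 1/4 I^A i, 1/4 I^B i, 1/4 i i.
Crossing each possibility with the mother I^B i and summing P(type O): 1/4·0 + 1/4·1/4 + 1/4·1/4 + 1/4·1/2 = 1/4.
Similarly for Rh via the father's Rh distribution: P(Rh-) = 3/4.
Independent loci: 1/4 × 3/4 = 3/16.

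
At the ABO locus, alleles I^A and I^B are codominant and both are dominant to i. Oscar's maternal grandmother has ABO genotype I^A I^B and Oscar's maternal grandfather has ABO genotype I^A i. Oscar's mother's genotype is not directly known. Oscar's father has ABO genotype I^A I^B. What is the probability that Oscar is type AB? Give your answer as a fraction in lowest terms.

3/8

Oscar's mother's ABO genotype from I^A I^B × I^A i: 1/4 I^A I^A, 1/4 I^A I^B, 1/4 I^A i, 1/4 I^B i.
Crossing each possibility with the father I^A I^B and summing P(type AB): 1/4·1/2 + 1/4·1/2 + 1/4·1/4 + 1/4·1/4 = 3/8.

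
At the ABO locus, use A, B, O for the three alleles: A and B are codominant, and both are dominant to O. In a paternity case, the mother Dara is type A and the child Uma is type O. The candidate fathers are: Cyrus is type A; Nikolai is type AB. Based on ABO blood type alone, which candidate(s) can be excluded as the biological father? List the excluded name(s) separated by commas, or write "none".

Nikolai

A candidate is excluded only if no genotype consistent with his phenotype could produce a type O child with a type A mother.
Nikolai (type AB): no genotype consistent with that phenotype can produce a type-O child with a type-A mother.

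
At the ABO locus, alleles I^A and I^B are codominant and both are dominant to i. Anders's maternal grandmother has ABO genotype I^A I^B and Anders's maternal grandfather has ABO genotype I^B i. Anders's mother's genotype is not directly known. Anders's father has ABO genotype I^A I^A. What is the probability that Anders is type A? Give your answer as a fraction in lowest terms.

Anders's mother's ABO genotype from I^A I^B × I^B i: 1/4 I^A I^B, 1/4 I^A i, 1/4 I^B I^B, 1/4 I^B i.
Crossing each possibility with the father I^A I^A and summing P(type A): 1/4·1/2 + 1/4·1 + 1/4·0 + 1/4·1/2 = 1/2.

1/2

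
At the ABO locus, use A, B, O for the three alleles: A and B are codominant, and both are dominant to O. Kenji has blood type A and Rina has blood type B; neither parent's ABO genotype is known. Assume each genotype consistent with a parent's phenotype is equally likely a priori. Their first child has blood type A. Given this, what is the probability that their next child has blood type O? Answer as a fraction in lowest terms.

1/12

Possible genotypes: Kenji ∈ {AA, AO}; Rina ∈ {BB, BO}.
Weight each parental genotype pair by prior × P(type-A child):
  AA × BO: posterior weight 2/3; P(next child type O) = 0.
  AO × BO: posterior weight 1/3; P(next child type O) = 1/4.
Weighted sum = 1/12.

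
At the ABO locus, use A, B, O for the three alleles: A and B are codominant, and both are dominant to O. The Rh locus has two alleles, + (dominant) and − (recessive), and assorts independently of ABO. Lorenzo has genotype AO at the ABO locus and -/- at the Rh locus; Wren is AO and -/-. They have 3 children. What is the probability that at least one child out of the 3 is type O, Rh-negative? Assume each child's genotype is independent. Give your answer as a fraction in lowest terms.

ABO cross AO × AO → 1/4 O, 3/4 A.
Rh cross -/- × -/- → 1 Rh-; so P(type O, Rh-negative) = 1/4 × 1 = 1/4 per child.
P(none) = (3/4)^3 = 27/64; P(at least one) = 1 − 27/64 = 37/64.

37/64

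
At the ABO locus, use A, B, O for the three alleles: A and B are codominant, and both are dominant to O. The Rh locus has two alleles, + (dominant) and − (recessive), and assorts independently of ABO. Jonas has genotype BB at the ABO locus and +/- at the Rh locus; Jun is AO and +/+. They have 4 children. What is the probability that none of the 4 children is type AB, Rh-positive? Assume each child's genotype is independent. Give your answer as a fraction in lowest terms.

1/16

ABO cross BB × AO → 1/2 B, 1/2 AB.
Rh cross +/- × +/+ → 1 Rh+; so P(type AB, Rh-positive) = 1/2 × 1 = 1/2 per child.
P(not type AB, Rh-positive) = 1/2 for one child; (1/2)^4 = 1/16.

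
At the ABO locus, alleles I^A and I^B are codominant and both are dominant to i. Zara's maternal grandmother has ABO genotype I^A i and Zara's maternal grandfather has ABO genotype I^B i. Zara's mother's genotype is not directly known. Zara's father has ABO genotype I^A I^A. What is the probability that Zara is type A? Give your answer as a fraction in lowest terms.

Zara's mother's ABO genotype from I^A i × I^B i: 1/4 I^A I^B, 1/4 I^A i, 1/4 I^B i, 1/4 i i.
Crossing each possibility with the father I^A I^A and summing P(type A): 1/4·1/2 + 1/4·1 + 1/4·1/2 + 1/4·1 = 3/4.

3/4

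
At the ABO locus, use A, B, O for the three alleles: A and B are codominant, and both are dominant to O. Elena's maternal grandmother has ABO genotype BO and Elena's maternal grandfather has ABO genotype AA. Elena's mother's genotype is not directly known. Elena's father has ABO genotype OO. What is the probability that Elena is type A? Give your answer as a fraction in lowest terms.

Elena's mother's ABO genotype from BO × AA: 1/2 AB, 1/2 AO.
Crossing each possibility with the father OO and summing P(type A): 1/2·1/2 + 1/2·1/2 = 1/2.

1/2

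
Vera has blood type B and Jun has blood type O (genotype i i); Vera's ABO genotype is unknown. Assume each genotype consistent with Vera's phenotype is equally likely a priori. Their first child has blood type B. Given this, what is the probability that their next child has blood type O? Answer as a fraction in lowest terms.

1/6

Possible genotypes: Vera ∈ {I^B I^B, I^B i}; Jun ∈ {i i}.
Weight each parental genotype pair by prior × P(type-B child):
  I^B I^B × i i: posterior weight 2/3; P(next child type O) = 0.
  I^B i × i i: posterior weight 1/3; P(next child type O) = 1/2.
Weighted sum = 1/6.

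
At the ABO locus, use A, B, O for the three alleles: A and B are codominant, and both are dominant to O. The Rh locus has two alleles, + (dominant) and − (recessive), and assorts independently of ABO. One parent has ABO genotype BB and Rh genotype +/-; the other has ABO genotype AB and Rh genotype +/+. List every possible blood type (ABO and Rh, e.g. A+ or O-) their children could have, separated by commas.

Gametes from BB × AB give offspring ABO genotypes AB, BB, i.e. phenotypes B, AB.
Rh cross +/- × +/+ → phenotypes Rh+.
Combining independently: B+, AB+.

B+, AB+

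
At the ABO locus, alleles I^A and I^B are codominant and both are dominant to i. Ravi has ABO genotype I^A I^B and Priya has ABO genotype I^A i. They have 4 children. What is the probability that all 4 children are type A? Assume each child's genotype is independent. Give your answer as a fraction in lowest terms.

ABO cross I^A I^B × I^A i → 1/2 A, 1/4 B, 1/4 AB.
So P(type A) = 1/2 per child.
All 4 independent: (1/2)^4 = 1/16.

1/16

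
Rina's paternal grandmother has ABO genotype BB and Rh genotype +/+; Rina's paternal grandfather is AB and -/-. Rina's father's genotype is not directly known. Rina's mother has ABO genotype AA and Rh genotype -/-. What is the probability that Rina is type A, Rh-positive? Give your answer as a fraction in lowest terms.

Rina's father's ABO genotype from BB × AB: 1/2 AB, 1/2 BB.
Crossing each possibility with the mother AA and summing P(type A): 1/2·1/2 + 1/2·0 = 1/4.
Similarly for Rh via the father's Rh distribution: P(Rh+) = 1/2.
Independent loci: 1/4 × 1/2 = 1/8.

1/8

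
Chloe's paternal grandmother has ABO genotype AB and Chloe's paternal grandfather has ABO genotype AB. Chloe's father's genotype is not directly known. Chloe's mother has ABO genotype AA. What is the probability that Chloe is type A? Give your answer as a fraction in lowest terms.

1/2

Chloe's father's ABO genotype from AB × AB: 1/4 AA, 1/2 AB, 1/4 BB.
Crossing each possibility with the mother AA and summing P(type A): 1/4·1 + 1/2·1/2 + 1/4·0 = 1/2.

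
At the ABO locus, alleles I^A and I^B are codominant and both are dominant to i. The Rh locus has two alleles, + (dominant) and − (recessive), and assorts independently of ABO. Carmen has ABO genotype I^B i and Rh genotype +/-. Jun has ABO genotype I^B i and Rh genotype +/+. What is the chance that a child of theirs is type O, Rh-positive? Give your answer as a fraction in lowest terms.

ABO cross I^B i × I^B i → offspring phenotypes: 1/4 O, 3/4 B.
Rh cross +/- × +/+ → 1 Rh+.
Independent loci: P(type O, Rh-positive) = 1/4 × 1 = 1/4.

1/4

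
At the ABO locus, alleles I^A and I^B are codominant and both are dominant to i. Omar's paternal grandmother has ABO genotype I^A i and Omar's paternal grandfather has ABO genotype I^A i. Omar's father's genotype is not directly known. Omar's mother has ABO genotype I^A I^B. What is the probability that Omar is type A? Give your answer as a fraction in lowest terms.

Omar's father's ABO genotype from I^A i × I^A i: 1/4 I^A I^A, 1/2 I^A i, 1/4 i i.
Crossing each possibility with the mother I^A I^B and summing P(type A): 1/4·1/2 + 1/2·1/2 + 1/4·1/2 = 1/2.

1/2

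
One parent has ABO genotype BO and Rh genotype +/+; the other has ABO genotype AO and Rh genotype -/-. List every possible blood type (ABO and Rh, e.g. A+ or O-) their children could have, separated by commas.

Gametes from BO × AO give offspring ABO genotypes AB, AO, BO, OO, i.e. phenotypes O, A, B, AB.
Rh cross +/+ × -/- → phenotypes Rh+.
Combining independently: O+, A+, B+, AB+.

O+, A+, B+, AB+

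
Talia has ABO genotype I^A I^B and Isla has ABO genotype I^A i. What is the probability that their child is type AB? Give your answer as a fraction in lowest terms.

ABO cross I^A I^B × I^A i → offspring phenotypes: 1/2 A, 1/4 B, 1/4 AB.
So P(type AB) = 1/4.

1/4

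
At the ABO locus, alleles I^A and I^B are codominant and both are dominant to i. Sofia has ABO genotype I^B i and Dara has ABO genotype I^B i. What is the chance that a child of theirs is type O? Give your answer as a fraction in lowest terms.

ABO cross I^B i × I^B i → offspring phenotypes: 1/4 O, 3/4 B.
So P(type O) = 1/4.

1/4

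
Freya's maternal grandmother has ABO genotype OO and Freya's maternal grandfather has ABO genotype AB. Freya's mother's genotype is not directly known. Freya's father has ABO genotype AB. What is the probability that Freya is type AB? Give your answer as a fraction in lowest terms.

1/4

Freya's mother's ABO genotype from OO × AB: 1/2 AO, 1/2 BO.
Crossing each possibility with the father AB and summing P(type AB): 1/2·1/4 + 1/2·1/4 = 1/4.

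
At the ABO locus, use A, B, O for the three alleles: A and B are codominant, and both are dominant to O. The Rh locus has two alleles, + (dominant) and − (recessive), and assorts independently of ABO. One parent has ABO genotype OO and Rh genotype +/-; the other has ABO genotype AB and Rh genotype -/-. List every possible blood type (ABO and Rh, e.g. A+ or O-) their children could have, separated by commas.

A+, A-, B+, B-

Gametes from OO × AB give offspring ABO genotypes AO, BO, i.e. phenotypes A, B.
Rh cross +/- × -/- → phenotypes Rh+, Rh-.
Combining independently: A+, A-, B+, B-.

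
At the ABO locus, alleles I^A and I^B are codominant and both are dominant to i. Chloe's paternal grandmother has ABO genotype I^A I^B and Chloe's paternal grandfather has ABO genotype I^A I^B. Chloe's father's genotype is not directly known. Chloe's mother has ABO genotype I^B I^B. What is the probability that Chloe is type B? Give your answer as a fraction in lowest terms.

Chloe's father's ABO genotype from I^A I^B × I^A I^B: 1/4 I^A I^A, 1/2 I^A I^B, 1/4 I^B I^B.
Crossing each possibility with the mother I^B I^B and summing P(type B): 1/4·0 + 1/2·1/2 + 1/4·1 = 1/2.

1/2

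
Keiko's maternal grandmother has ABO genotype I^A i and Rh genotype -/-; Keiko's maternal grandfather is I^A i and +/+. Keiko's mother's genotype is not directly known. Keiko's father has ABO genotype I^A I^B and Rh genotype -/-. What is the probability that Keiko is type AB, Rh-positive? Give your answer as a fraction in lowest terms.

1/8

Keiko's mother's ABO genotype from I^A i × I^A i: 1/4 I^A I^A, 1/2 I^A i, 1/4 i i.
Crossing each possibility with the father I^A I^B and summing P(type AB): 1/4·1/2 + 1/2·1/4 + 1/4·0 = 1/4.
Similarly for Rh via the mother's Rh distribution: P(Rh+) = 1/2.
Independent loci: 1/4 × 1/2 = 1/8.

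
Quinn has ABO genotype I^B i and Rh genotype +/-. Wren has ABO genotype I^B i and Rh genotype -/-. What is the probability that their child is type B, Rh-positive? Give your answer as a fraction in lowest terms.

3/8

ABO cross I^B i × I^B i → offspring phenotypes: 1/4 O, 3/4 B.
Rh cross +/- × -/- → 1/2 Rh+, 1/2 Rh-.
Independent loci: P(type B, Rh-positive) = 3/4 × 1/2 = 3/8.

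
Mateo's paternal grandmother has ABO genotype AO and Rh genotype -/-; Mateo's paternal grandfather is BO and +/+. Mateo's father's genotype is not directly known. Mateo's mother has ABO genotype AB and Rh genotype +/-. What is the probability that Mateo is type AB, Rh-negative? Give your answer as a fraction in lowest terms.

Mateo's father's ABO genotype from AO × BO: 1/4 AB, 1/4 AO, 1/4 BO, 1/4 OO.
Crossing each possibility with the mother AB and summing P(type AB): 1/4·1/2 + 1/4·1/4 + 1/4·1/4 + 1/4·0 = 1/4.
Similarly for Rh via the father's Rh distribution: P(Rh-) = 1/4.
Independent loci: 1/4 × 1/4 = 1/16.

1/16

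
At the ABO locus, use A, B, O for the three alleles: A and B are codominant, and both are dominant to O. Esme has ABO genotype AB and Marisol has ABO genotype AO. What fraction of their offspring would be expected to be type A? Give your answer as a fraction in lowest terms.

ABO cross AB × AO → offspring phenotypes: 1/2 A, 1/4 B, 1/4 AB.
So P(type A) = 1/2.

1/2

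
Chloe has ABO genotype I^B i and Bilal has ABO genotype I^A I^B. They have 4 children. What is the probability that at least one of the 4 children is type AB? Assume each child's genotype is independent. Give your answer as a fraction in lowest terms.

175/256

ABO cross I^B i × I^A I^B → 1/4 A, 1/2 B, 1/4 AB.
So P(type AB) = 1/4 per child.
P(none) = (3/4)^4 = 81/256; P(at least one) = 1 − 81/256 = 175/256.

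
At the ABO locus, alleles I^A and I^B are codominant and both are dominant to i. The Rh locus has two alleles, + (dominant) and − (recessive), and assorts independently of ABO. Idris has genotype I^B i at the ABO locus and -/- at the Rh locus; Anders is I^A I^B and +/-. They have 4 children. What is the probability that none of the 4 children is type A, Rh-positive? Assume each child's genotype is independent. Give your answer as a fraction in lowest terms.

2401/4096

ABO cross I^B i × I^A I^B → 1/4 A, 1/2 B, 1/4 AB.
Rh cross -/- × +/- → 1/2 Rh+, 1/2 Rh-; so P(type A, Rh-positive) = 1/4 × 1/2 = 1/8 per child.
P(not type A, Rh-positive) = 7/8 for one child; (7/8)^4 = 2401/4096.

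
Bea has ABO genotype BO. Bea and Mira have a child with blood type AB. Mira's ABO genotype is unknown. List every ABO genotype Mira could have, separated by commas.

For each candidate genotype of Mira, check whether crossing it with BO can produce every observed child phenotype.
  AA → possible child types {A, AB} ✓
  AB → possible child types {A, B, AB} ✓
  AO → possible child types {O, A, B, AB} ✓
  BB → possible child types {B} ✗
  BO → possible child types {O, B} ✗
  OO → possible child types {O, B} ✗

AA, AB, AO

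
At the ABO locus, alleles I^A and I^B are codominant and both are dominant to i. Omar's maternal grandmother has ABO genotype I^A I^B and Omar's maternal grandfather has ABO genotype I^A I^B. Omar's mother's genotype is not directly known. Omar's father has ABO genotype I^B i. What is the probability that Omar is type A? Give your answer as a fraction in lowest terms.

Omar's mother's ABO genotype from I^A I^B × I^A I^B: 1/4 I^A I^A, 1/2 I^A I^B, 1/4 I^B I^B.
Crossing each possibility with the father I^B i and summing P(type A): 1/4·1/2 + 1/2·1/4 + 1/4·0 = 1/4.

1/4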